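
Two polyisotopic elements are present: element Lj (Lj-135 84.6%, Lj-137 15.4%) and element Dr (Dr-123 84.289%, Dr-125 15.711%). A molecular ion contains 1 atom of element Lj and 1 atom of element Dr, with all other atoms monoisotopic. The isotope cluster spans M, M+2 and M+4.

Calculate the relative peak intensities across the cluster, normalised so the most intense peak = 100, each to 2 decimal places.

Element Lj pattern (n=1): 0.8460 : 0.1540
Element Dr pattern (n=1): 0.84289 : 0.15711
Convolve the two distributions (both contribute in 2-u steps):
  M: 0.8460×0.84289 = 0.713085
  M+2: 0.8460×0.15711 + 0.1540×0.84289 = 0.262720
  M+4: 0.1540×0.15711 = 0.024195
Scale to base peak (0.713085) = 100: 100.00 : 36.84 : 3.39

100.00 : 36.84 : 3.39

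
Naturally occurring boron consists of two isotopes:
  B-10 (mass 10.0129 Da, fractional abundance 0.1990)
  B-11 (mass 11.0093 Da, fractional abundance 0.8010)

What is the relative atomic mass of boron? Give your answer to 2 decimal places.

10.81 Da

Ar = Σ fᵢ·mᵢ = 0.1990 × 10.0129 + 0.8010 × 11.0093
= 1.99257 + 8.81845 = 10.81102 Da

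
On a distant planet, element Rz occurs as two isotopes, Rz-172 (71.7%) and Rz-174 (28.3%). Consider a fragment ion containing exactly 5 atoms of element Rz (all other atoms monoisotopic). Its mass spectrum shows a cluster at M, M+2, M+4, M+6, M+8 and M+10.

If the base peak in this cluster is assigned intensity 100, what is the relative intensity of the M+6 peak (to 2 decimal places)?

Term probabilities: M 0.1895, M+2 0.3740, M+4 0.2952, M+6 0.1165, M+8 0.0230, M+10 0.0018. Base peak = M+2.
P(M+2) = C(5,1) × 0.717^4 × 0.283^1 = 5 × 0.2642875 × 0.2830 = 0.373967 (base)
P(M+6) = C(5,3) × 0.717^2 × 0.283^3 = 10 × 0.514089 × 0.02266519 = 0.116519
Relative intensity = 0.116519 / 0.373967 × 100 = 31.16

31.16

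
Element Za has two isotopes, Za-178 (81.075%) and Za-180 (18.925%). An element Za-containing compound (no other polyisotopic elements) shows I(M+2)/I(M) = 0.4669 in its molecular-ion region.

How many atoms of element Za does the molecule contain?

With n Za atoms, P(M+2)/P(M) = C(n,1)·p^(n−1)q / p^n = n·q/p = n · 0.18925/0.81075.
n = 0.4669 × 0.81075/0.18925 = 2.00 ≈ 2

2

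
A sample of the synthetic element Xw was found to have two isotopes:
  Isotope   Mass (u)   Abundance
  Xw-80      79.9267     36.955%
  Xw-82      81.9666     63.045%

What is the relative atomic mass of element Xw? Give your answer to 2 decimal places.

81.21 u

Average mass = Σ (abundance × isotope mass) = 0.36955 × 79.9267 + 0.63045 × 81.9666
= 29.53691 + 51.67584 = 81.21275 u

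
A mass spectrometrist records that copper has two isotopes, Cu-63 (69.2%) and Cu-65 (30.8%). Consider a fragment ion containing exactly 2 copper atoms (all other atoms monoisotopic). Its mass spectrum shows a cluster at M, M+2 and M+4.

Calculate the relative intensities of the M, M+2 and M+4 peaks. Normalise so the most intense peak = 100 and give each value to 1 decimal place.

Each Cu atom is independently Cu-63 (p = 0.692) or Cu-65 (q = 0.308); the cluster is the binomial expansion (p + q)^2.
P(M) = 0.692^2 = 0.478864
P(M+2) = 2 × 0.692^1 × 0.308^1 = 0.426272
P(M+4) = 0.308^2 = 0.094864
The M peak is largest (0.478864); scaling to 100 gives 100.0 : 89.0 : 19.8.

100.0 : 89.0 : 19.8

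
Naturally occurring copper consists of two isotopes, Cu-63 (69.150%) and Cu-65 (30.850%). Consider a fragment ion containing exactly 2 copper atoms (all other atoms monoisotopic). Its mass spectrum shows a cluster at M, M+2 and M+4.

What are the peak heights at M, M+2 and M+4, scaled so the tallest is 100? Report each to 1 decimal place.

Expanding (0.69150 + 0.30850)^2:
P(M) = 0.69150^2 = 0.478172
P(M+2) = 2 × 0.69150^1 × 0.30850^1 = 0.426656
P(M+4) = 0.30850^2 = 0.095172
The M peak is largest (0.478172); scaling to 100 gives 100.0 : 89.2 : 19.9.

100.0 : 89.2 : 19.9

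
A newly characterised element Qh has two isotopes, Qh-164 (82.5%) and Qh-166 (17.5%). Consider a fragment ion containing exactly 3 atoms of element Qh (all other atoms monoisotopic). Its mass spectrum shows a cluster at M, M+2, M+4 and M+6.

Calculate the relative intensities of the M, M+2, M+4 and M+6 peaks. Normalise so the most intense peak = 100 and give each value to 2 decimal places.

100.00 : 63.64 : 13.50 : 0.95

Each Qh atom is independently Qh-164 (p = 0.825) or Qh-166 (q = 0.175); the cluster is the binomial expansion (p + q)^3.
P(M) = 0.825^3 = 0.561516
P(M+2) = 3 × 0.825^2 × 0.175^1 = 0.357328
P(M+4) = 3 × 0.825^1 × 0.175^2 = 0.075797
P(M+6) = 0.175^3 = 0.005359
The M peak is largest (0.561516); scaling to 100 gives 100.00 : 63.64 : 13.50 : 0.95.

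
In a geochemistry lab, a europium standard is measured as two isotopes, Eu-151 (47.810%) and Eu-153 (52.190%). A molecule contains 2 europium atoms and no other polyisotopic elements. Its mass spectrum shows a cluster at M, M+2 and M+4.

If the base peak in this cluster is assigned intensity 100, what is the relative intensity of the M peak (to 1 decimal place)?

45.8

(0.47810 + 0.52190)^2 gives M 0.2286, M+2 0.4990, M+4 0.2724; the largest is M+2.
P(M+2) = C(2,1) × 0.47810^1 × 0.52190^1 = 2 × 0.4781 × 0.5219 = 0.499041 (base)
P(M) = C(2,0) × 0.47810^2 × 0.52190^0 = 1 × 0.22857961 × 1.0000 = 0.228580
Relative intensity = 0.228580 / 0.499041 × 100 = 45.8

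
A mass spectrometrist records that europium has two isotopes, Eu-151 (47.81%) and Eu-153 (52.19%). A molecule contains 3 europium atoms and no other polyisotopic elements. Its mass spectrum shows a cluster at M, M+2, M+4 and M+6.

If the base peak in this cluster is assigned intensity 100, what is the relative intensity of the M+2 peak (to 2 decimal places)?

91.61

(0.4781 + 0.5219)^3 gives M 0.1093, M+2 0.3579, M+4 0.3907, M+6 0.1422; the largest is M+4.
P(M+4) = C(3,2) × 0.4781^1 × 0.5219^2 = 3 × 0.4781 × 0.27237961 = 0.390674 (base)
P(M+2) = C(3,1) × 0.4781^2 × 0.5219^1 = 3 × 0.22857961 × 0.5219 = 0.357887
Relative intensity = 0.357887 / 0.390674 × 100 = 91.61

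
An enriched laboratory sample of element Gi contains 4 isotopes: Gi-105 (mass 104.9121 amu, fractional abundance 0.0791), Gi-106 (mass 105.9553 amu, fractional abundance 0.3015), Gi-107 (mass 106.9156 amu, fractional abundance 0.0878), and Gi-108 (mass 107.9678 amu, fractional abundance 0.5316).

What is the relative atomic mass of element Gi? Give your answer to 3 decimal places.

107.027 amu

The abundance-weighted mean is 0.0791 × 104.9121 + 0.3015 × 105.9553 + 0.0878 × 106.9156 + 0.5316 × 107.9678
= 8.29855 + 31.94552 + 9.38719 + 57.39568 = 107.02694 amu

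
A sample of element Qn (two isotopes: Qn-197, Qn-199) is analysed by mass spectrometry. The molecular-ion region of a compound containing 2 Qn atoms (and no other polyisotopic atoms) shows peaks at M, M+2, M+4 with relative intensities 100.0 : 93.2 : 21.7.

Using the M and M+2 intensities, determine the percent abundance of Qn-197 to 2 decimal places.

Let p = fractional abundance of Qn-197. I(M+2)/I(M) = [C(2,1)·p^1·(1−p)] / p^2 = 2·(1−p)/p = 93.2/100.0 = 0.9320
(1−p)/p = 0.9320/2 = 0.4660  ⇒  p = 1/(1 + 0.4660) = 0.6821
Qn-197: 68.21%, Qn-199: 31.79%.

68.21%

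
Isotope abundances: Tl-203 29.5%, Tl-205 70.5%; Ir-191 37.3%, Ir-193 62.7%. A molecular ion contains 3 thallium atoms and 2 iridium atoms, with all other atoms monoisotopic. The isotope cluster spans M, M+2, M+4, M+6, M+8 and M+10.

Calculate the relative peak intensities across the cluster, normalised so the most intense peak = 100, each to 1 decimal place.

Thallium pattern (n=3): 0.02567237 : 0.18405787 : 0.43986713 : 0.35040263
Iridium pattern (n=2): 0.139129 : 0.467742 : 0.393129
Convolve the two distributions (both contribute in 2-u steps):
  M: 0.02567237×0.139129 = 0.003572
  M+2: 0.02567237×0.467742 + 0.18405787×0.139129 = 0.037616
  M+4: 0.02567237×0.393129 + 0.18405787×0.467742 + 0.43986713×0.139129 = 0.157382
  M+6: 0.18405787×0.393129 + 0.43986713×0.467742 + 0.35040263×0.139129 = 0.326854
  M+8: 0.43986713×0.393129 + 0.35040263×0.467742 = 0.336823
  M+10: 0.35040263×0.393129 = 0.137753
Scale to base peak (0.336823) = 100: 1.1 : 11.2 : 46.7 : 97.0 : 100.0 : 40.9

1.1 : 11.2 : 46.7 : 97.0 : 100.0 : 40.9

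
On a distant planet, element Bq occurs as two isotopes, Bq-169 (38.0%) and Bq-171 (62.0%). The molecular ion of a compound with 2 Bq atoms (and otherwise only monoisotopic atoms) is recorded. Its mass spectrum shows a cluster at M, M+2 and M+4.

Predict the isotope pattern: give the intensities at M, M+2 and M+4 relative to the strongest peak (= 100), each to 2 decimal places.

Expanding (0.380 + 0.620)^2:
P(M) = 0.380^2 = 0.144400
P(M+2) = 2 × 0.380^1 × 0.620^1 = 0.471200
P(M+4) = 0.620^2 = 0.384400
The M+2 peak is largest (0.471200); scaling to 100 gives 30.65 : 100.00 : 81.58.

30.65 : 100.00 : 81.58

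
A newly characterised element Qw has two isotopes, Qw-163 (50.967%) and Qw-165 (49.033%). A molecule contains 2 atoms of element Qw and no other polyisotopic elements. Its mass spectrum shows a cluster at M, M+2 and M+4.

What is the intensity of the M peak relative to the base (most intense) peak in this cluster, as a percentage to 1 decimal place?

(0.50967 + 0.49033)^2 gives M 0.2598, M+2 0.4998, M+4 0.2404; the largest is M+2.
P(M+2) = C(2,1) × 0.50967^1 × 0.49033^1 = 2 × 0.50967 × 0.49033 = 0.499813 (base)
P(M) = C(2,0) × 0.50967^2 × 0.49033^0 = 1 × 0.25976351 × 1.0000 = 0.259764
Relative intensity = 0.259764 / 0.499813 × 100 = 52.0

52.0%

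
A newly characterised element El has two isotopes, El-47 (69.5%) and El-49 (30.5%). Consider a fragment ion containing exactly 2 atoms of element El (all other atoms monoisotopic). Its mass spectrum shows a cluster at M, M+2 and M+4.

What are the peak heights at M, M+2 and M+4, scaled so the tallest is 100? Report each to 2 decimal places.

Expanding (0.695 + 0.305)^2:
P(M) = 0.695^2 = 0.483025
P(M+2) = 2 × 0.695^1 × 0.305^1 = 0.423950
P(M+4) = 0.305^2 = 0.093025
The M peak is largest (0.483025); scaling to 100 gives 100.00 : 87.77 : 19.26.

100.00 : 87.77 : 19.26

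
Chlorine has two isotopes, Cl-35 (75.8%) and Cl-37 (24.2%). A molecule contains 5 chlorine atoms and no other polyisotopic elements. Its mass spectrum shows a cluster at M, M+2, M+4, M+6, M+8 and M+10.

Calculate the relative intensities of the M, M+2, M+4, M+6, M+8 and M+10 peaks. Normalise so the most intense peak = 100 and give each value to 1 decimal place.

62.6 : 100.0 : 63.9 : 20.4 : 3.3 : 0.2

The 5 Cl atoms are independent, so intensities follow the terms of (0.758 + 0.242)^5.
P(M) = 0.758^5 = 0.250234
P(M+2) = 5 × 0.758^4 × 0.242^1 = 0.399450
P(M+4) = 10 × 0.758^3 × 0.242^2 = 0.255058
P(M+6) = 10 × 0.758^2 × 0.242^3 = 0.081430
P(M+8) = 5 × 0.758^1 × 0.242^4 = 0.012999
P(M+10) = 0.242^5 = 0.000830
The M+2 peak is largest (0.399450); scaling to 100 gives 62.6 : 100.0 : 63.9 : 20.4 : 3.3 : 0.2.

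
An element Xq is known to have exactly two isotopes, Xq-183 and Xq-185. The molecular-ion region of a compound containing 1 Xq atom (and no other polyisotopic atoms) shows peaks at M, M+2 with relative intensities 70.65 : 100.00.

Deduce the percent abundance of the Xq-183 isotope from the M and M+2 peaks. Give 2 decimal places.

41.40%

If p is the fraction of Xq that is Xq-183, then I(M+2)/I(M) = [C(1,1)·p^0·(1−p)] / p^1 = 1·(1−p)/p = 100.00/70.65 = 1.4154
(1−p)/p = 1.4154/1 = 1.4154  ⇒  p = 1/(1 + 1.4154) = 0.4140
Xq-183: 41.40%, Xq-185: 58.60%.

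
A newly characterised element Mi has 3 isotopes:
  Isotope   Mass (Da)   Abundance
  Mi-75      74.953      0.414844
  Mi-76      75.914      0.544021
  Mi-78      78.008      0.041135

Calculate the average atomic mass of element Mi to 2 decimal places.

75.60 Da

The abundance-weighted mean is 0.414844 × 74.953 + 0.544021 × 75.914 + 0.041135 × 78.008
= 31.0938 + 41.2988 + 3.2089 = 75.6015 Da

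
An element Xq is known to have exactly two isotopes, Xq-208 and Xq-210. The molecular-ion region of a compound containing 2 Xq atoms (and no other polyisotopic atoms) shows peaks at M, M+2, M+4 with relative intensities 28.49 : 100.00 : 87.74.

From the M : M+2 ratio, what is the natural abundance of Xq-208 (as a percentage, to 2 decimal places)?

36.30%

Let p = fractional abundance of Xq-208. I(M+2)/I(M) = [C(2,1)·p^1·(1−p)] / p^2 = 2·(1−p)/p = 100.00/28.49 = 3.5100
(1−p)/p = 3.5100/2 = 1.7550  ⇒  p = 1/(1 + 1.7550) = 0.3630
Xq-208: 36.30%, Xq-210: 63.70%.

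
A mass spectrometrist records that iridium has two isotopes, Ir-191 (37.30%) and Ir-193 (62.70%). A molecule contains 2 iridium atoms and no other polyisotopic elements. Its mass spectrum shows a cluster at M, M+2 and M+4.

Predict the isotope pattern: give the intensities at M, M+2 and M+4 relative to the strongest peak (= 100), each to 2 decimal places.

29.74 : 100.00 : 84.05

Each Ir atom is independently Ir-191 (p = 0.3730) or Ir-193 (q = 0.6270); the cluster is the binomial expansion (p + q)^2.
P(M) = 0.3730^2 = 0.139129
P(M+2) = 2 × 0.3730^1 × 0.6270^1 = 0.467742
P(M+4) = 0.6270^2 = 0.393129
The M+2 peak is largest (0.467742); scaling to 100 gives 29.74 : 100.00 : 84.05.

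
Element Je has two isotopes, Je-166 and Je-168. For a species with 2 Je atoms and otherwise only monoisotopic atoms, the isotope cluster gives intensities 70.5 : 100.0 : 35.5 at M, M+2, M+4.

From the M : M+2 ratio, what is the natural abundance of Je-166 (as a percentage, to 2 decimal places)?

Write p for the Je-166 fraction. I(M+2)/I(M) = [C(2,1)·p^1·(1−p)] / p^2 = 2·(1−p)/p = 100.0/70.5 = 1.4184
(1−p)/p = 1.4184/2 = 0.7092  ⇒  p = 1/(1 + 0.7092) = 0.5851
Je-166: 58.51%, Je-168: 41.49%.

58.51%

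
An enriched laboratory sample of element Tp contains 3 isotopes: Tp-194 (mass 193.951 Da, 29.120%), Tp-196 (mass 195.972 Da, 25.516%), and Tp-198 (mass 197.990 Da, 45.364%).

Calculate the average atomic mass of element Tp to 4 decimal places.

196.2989 Da

Ar = Σ fᵢ·mᵢ = 0.29120 × 193.951 + 0.25516 × 195.972 + 0.45364 × 197.990
= 56.47853 + 50.00422 + 89.81618 = 196.29893 Da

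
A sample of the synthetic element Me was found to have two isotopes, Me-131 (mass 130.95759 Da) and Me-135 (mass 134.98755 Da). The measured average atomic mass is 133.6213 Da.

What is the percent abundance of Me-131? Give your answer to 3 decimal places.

33.902%

Let x be the fractional abundance of Me-131; then Me-135 has abundance 1 − x.
130.95759·x + 134.98755·(1 − x) = 133.6213
(130.95759 − 134.98755)·x = 133.6213 − 134.98755
x = -1.36625 / -4.02996 = 0.33902 → 33.902% Me-131, 66.098% Me-135.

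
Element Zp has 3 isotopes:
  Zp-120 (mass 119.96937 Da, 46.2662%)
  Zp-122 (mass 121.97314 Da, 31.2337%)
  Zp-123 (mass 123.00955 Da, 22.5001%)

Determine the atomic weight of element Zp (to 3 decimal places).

The abundance-weighted mean is 0.462662 × 119.96937 + 0.312337 × 121.97314 + 0.225001 × 123.00955
= 55.505269 + 38.096725 + 27.677272 = 121.279266 Da

121.279 Da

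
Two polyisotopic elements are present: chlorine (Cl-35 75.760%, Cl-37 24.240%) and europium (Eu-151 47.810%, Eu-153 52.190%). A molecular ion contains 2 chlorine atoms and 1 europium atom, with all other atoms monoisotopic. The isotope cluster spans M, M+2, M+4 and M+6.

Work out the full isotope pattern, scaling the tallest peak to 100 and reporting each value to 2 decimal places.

Chlorine pattern (n=2): 0.57395776 : 0.36728448 : 0.05875776
Europium pattern (n=1): 0.4781 : 0.5219
Convolve the two distributions (both contribute in 2-u steps):
  M: 0.57395776×0.4781 = 0.274409
  M+2: 0.57395776×0.5219 + 0.36728448×0.4781 = 0.475147
  M+4: 0.36728448×0.5219 + 0.05875776×0.4781 = 0.219778
  M+6: 0.05875776×0.5219 = 0.030666
Scale to base peak (0.475147) = 100: 57.75 : 100.00 : 46.25 : 6.45

57.75 : 100.00 : 46.25 : 6.45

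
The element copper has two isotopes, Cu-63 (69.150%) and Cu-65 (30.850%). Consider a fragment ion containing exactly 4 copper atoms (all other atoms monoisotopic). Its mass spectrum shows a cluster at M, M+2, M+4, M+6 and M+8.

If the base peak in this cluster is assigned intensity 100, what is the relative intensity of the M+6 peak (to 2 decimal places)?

19.90

Binomial terms of (0.69150 + 0.30850)^4: M 0.2286, M+2 0.4080, M+4 0.2731, M+6 0.0812, M+8 0.0091 → M+2 is the base peak.
P(M+2) = C(4,1) × 0.69150^3 × 0.30850^1 = 4 × 0.33065611 × 0.3085 = 0.408030 (base)
P(M+6) = C(4,3) × 0.69150^1 × 0.30850^3 = 4 × 0.6915 × 0.02936064 = 0.081212
Relative intensity = 0.081212 / 0.408030 × 100 = 19.90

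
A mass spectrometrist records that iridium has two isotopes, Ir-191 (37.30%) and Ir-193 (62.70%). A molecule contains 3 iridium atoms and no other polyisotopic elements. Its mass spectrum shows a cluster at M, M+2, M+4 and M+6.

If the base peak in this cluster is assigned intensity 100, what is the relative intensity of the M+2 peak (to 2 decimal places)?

59.49

Term probabilities: M 0.0519, M+2 0.2617, M+4 0.4399, M+6 0.2465. Base peak = M+4.
P(M+4) = C(3,2) × 0.3730^1 × 0.6270^2 = 3 × 0.3730 × 0.393129 = 0.439911 (base)
P(M+2) = C(3,1) × 0.3730^2 × 0.6270^1 = 3 × 0.139129 × 0.6270 = 0.261702
Relative intensity = 0.261702 / 0.439911 × 100 = 59.49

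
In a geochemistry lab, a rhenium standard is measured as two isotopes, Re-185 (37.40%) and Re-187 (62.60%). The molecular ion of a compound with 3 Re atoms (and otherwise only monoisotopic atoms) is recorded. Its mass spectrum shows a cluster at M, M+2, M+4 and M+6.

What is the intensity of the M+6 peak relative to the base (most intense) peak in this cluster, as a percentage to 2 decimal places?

(0.3740 + 0.6260)^3 gives M 0.0523, M+2 0.2627, M+4 0.4397, M+6 0.2453; the largest is M+4.
P(M+4) = C(3,2) × 0.3740^1 × 0.6260^2 = 3 × 0.3740 × 0.391876 = 0.439685 (base)
P(M+6) = C(3,3) × 0.3740^0 × 0.6260^3 = 1 × 1.0000 × 0.24531438 = 0.245314
Relative intensity = 0.245314 / 0.439685 × 100 = 55.79

55.79%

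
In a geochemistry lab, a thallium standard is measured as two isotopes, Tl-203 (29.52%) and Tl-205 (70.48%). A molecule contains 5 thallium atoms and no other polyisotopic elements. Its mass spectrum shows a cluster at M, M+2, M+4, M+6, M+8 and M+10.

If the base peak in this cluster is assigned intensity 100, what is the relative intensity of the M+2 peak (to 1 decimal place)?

(0.2952 + 0.7048)^5 gives M 0.0022, M+2 0.0268, M+4 0.1278, M+6 0.3051, M+8 0.3642, M+10 0.1739; the largest is M+8.
P(M+8) = C(5,4) × 0.2952^1 × 0.7048^4 = 5 × 0.2952 × 0.24675365 = 0.364208 (base)
P(M+2) = C(5,1) × 0.2952^4 × 0.7048^1 = 5 × 0.00759391 × 0.7048 = 0.026761
Relative intensity = 0.026761 / 0.364208 × 100 = 7.3

7.3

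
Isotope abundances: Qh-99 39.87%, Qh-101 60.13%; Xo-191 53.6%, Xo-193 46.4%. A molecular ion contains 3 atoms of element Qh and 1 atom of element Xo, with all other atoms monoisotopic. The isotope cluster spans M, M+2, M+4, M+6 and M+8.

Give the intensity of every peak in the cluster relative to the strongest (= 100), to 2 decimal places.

9.31 : 50.19 : 100.00 : 86.94 : 27.65

Element Qh pattern (n=3): 0.06337803 : 0.28675099 : 0.43246394 : 0.21740704
Element Xo pattern (n=1): 0.5360 : 0.4640
Convolve the two distributions (both contribute in 2-u steps):
  M: 0.06337803×0.5360 = 0.033971
  M+2: 0.06337803×0.4640 + 0.28675099×0.5360 = 0.183106
  M+4: 0.28675099×0.4640 + 0.43246394×0.5360 = 0.364853
  M+6: 0.43246394×0.4640 + 0.21740704×0.5360 = 0.317193
  M+8: 0.21740704×0.4640 = 0.100877
Scale to base peak (0.364853) = 100: 9.31 : 50.19 : 100.00 : 86.94 : 27.65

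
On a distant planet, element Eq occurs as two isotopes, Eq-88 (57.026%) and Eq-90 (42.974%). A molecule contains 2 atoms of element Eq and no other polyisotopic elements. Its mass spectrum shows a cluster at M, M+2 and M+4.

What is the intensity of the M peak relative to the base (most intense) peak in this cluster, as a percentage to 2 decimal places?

66.35%

Binomial terms of (0.57026 + 0.42974)^2: M 0.3252, M+2 0.4901, M+4 0.1847 → M+2 is the base peak.
P(M+2) = C(2,1) × 0.57026^1 × 0.42974^1 = 2 × 0.57026 × 0.42974 = 0.490127 (base)
P(M) = C(2,0) × 0.57026^2 × 0.42974^0 = 1 × 0.32519647 × 1.0000 = 0.325196
Relative intensity = 0.325196 / 0.490127 × 100 = 66.35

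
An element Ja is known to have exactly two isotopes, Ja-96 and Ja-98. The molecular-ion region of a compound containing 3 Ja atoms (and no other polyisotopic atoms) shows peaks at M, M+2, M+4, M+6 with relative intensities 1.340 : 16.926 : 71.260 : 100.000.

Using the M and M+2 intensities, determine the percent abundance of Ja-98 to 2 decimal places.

80.81%

If p is the fraction of Ja that is Ja-96, then I(M+2)/I(M) = [C(3,1)·p^2·(1−p)] / p^3 = 3·(1−p)/p = 16.926/1.340 = 12.6313
(1−p)/p = 12.6313/3 = 4.2104  ⇒  p = 1/(1 + 4.2104) = 0.1919
Ja-96: 19.19%, Ja-98: 80.81%.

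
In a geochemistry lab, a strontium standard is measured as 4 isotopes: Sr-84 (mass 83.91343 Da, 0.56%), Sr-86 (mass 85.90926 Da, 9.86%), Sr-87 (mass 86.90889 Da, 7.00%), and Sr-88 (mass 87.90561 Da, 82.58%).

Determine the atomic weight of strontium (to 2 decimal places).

The abundance-weighted mean is 0.0056 × 83.91343 + 0.0986 × 85.90926 + 0.0700 × 86.90889 + 0.8258 × 87.90561
= 0.469915 + 8.470653 + 6.083622 + 72.592453 = 87.616643 Da

87.62 Da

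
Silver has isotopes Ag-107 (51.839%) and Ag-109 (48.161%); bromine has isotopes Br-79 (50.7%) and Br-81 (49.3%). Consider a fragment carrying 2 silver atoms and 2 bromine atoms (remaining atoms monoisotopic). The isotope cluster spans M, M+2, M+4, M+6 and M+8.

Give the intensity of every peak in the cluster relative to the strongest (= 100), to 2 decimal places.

Silver pattern (n=2): 0.26872819 : 0.49932362 : 0.23194819
Bromine pattern (n=2): 0.257049 : 0.499902 : 0.243049
Convolve the two distributions (both contribute in 2-u steps):
  M: 0.26872819×0.257049 = 0.069076
  M+2: 0.26872819×0.499902 + 0.49932362×0.257049 = 0.262688
  M+4: 0.26872819×0.243049 + 0.49932362×0.499902 + 0.23194819×0.257049 = 0.374549
  M+6: 0.49932362×0.243049 + 0.23194819×0.499902 = 0.237311
  M+8: 0.23194819×0.243049 = 0.056375
Scale to base peak (0.374549) = 100: 18.44 : 70.13 : 100.00 : 63.36 : 15.05

18.44 : 70.13 : 100.00 : 63.36 : 15.05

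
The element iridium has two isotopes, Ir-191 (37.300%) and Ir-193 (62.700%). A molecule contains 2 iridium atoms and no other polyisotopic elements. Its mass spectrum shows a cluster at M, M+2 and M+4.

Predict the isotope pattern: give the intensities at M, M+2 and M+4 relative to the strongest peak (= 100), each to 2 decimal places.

Each Ir atom is independently Ir-191 (p = 0.37300) or Ir-193 (q = 0.62700); the cluster is the binomial expansion (p + q)^2.
P(M) = 0.37300^2 = 0.139129
P(M+2) = 2 × 0.37300^1 × 0.62700^1 = 0.467742
P(M+4) = 0.62700^2 = 0.393129
The M+2 peak is largest (0.467742); scaling to 100 gives 29.74 : 100.00 : 84.05.

29.74 : 100.00 : 84.05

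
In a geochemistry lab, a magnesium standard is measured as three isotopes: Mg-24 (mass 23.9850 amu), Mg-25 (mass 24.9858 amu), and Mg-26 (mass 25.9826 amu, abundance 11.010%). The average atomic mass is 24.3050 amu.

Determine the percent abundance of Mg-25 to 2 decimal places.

The remaining 88.990% is split between Mg-24 (fraction x) and Mg-25 (fraction 0.88990 − x).
Substituting: 23.9850x + 24.9858(0.88990 − x) = 21.44431574
(23.9850 − 24.9858)x = -0.79054768  ⇒  x = 0.78992, y = 0.09998
Mg-24: 78.99%, Mg-25: 10.00%.

10.00%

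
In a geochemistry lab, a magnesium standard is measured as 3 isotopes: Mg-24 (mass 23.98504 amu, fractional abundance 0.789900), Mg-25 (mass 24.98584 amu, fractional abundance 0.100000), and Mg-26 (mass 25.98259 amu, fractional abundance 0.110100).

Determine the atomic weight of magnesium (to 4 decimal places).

24.3051 amu

Weight each isotope mass by its fractional abundance: 0.789900 × 23.98504 + 0.100000 × 24.98584 + 0.110100 × 25.98259
= 18.945783 + 2.498584 + 2.860683 = 24.305050 amu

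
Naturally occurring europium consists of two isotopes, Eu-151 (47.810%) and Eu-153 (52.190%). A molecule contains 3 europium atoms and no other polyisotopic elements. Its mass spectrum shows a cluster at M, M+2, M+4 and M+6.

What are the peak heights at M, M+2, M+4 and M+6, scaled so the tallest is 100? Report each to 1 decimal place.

28.0 : 91.6 : 100.0 : 36.4

Expanding (0.47810 + 0.52190)^3:
P(M) = 0.47810^3 = 0.109284
P(M+2) = 3 × 0.47810^2 × 0.52190^1 = 0.357887
P(M+4) = 3 × 0.47810^1 × 0.52190^2 = 0.390674
P(M+6) = 0.52190^3 = 0.142155
The M+4 peak is largest (0.390674); scaling to 100 gives 28.0 : 91.6 : 100.0 : 36.4.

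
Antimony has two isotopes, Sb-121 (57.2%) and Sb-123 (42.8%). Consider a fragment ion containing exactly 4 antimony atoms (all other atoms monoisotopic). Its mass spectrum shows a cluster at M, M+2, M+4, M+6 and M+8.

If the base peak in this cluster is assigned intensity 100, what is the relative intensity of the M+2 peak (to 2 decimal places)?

Binomial terms of (0.572 + 0.428)^4: M 0.1070, M+2 0.3204, M+4 0.3596, M+6 0.1794, M+8 0.0336 → M+4 is the base peak.
P(M+4) = C(4,2) × 0.572^2 × 0.428^2 = 6 × 0.327184 × 0.183184 = 0.359609 (base)
P(M+2) = C(4,1) × 0.572^3 × 0.428^1 = 4 × 0.18714925 × 0.4280 = 0.320400
Relative intensity = 0.320400 / 0.359609 × 100 = 89.10

89.10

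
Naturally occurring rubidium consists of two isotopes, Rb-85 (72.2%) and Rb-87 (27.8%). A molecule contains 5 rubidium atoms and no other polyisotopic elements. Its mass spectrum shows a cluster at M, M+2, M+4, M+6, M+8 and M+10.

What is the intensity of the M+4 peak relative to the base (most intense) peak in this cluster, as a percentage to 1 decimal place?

77.0%

Binomial terms of (0.722 + 0.278)^5: M 0.1962, M+2 0.3777, M+4 0.2909, M+6 0.1120, M+8 0.0216, M+10 0.0017 → M+2 is the base peak.
P(M+2) = C(5,1) × 0.722^4 × 0.278^1 = 5 × 0.27173701 × 0.2780 = 0.377714 (base)
P(M+4) = C(5,2) × 0.722^3 × 0.278^2 = 10 × 0.37636705 × 0.077284 = 0.290872
Relative intensity = 0.290872 / 0.377714 × 100 = 77.0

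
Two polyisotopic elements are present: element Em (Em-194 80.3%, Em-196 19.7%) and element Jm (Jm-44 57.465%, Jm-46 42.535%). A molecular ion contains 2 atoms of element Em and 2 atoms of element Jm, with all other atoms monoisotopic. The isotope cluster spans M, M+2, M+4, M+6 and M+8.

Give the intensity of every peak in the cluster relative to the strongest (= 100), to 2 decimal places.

Element Em pattern (n=2): 0.644809 : 0.316382 : 0.038809
Element Jm pattern (n=2): 0.33022262 : 0.48885475 : 0.18092262
Convolve the two distributions (both contribute in 2-u steps):
  M: 0.644809×0.33022262 = 0.212931
  M+2: 0.644809×0.48885475 + 0.316382×0.33022262 = 0.419694
  M+4: 0.644809×0.18092262 + 0.316382×0.48885475 + 0.038809×0.33022262 = 0.284141
  M+6: 0.316382×0.18092262 + 0.038809×0.48885475 = 0.076213
  M+8: 0.038809×0.18092262 = 0.007021
Scale to base peak (0.419694) = 100: 50.73 : 100.00 : 67.70 : 18.16 : 1.67

50.73 : 100.00 : 67.70 : 18.16 : 1.67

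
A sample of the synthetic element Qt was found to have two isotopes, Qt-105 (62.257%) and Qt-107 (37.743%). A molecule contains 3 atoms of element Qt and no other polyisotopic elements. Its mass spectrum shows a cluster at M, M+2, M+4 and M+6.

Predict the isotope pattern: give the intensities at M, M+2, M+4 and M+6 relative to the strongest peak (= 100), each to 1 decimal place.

55.0 : 100.0 : 60.6 : 12.3

Expanding (0.62257 + 0.37743)^3:
P(M) = 0.62257^3 = 0.241304
P(M+2) = 3 × 0.62257^2 × 0.37743^1 = 0.438868
P(M+4) = 3 × 0.62257^1 × 0.37743^2 = 0.266062
P(M+6) = 0.37743^3 = 0.053766
The M+2 peak is largest (0.438868); scaling to 100 gives 55.0 : 100.0 : 60.6 : 12.3.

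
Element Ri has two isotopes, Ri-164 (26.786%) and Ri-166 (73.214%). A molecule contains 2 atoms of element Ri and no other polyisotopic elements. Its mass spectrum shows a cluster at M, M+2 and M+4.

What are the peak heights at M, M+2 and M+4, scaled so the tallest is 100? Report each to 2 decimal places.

13.39 : 73.17 : 100.00

The 2 Ri atoms are independent, so intensities follow the terms of (0.26786 + 0.73214)^2.
P(M) = 0.26786^2 = 0.071749
P(M+2) = 2 × 0.26786^1 × 0.73214^1 = 0.392222
P(M+4) = 0.73214^2 = 0.536029
The M+4 peak is largest (0.536029); scaling to 100 gives 13.39 : 73.17 : 100.00.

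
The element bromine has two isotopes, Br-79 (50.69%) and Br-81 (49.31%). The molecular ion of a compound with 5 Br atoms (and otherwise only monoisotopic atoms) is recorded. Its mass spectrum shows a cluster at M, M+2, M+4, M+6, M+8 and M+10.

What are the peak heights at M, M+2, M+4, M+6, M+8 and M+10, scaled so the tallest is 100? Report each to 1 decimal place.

The 5 Br atoms are independent, so intensities follow the terms of (0.5069 + 0.4931)^5.
P(M) = 0.5069^5 = 0.033467
P(M+2) = 5 × 0.5069^4 × 0.4931^1 = 0.162777
P(M+4) = 10 × 0.5069^3 × 0.4931^2 = 0.316692
P(M+6) = 10 × 0.5069^2 × 0.4931^3 = 0.308070
P(M+8) = 5 × 0.5069^1 × 0.4931^4 = 0.149842
P(M+10) = 0.4931^5 = 0.029152
The M+4 peak is largest (0.316692); scaling to 100 gives 10.6 : 51.4 : 100.0 : 97.3 : 47.3 : 9.2.

10.6 : 51.4 : 100.0 : 97.3 : 47.3 : 9.2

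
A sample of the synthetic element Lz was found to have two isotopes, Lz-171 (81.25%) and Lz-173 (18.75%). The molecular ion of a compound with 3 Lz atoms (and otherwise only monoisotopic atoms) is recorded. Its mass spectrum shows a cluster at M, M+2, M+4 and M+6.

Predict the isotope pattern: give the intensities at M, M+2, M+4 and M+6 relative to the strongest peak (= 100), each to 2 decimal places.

100.00 : 69.23 : 15.98 : 1.23

Expanding (0.8125 + 0.1875)^3:
P(M) = 0.8125^3 = 0.536377
P(M+2) = 3 × 0.8125^2 × 0.1875^1 = 0.371338
P(M+4) = 3 × 0.8125^1 × 0.1875^2 = 0.085693
P(M+6) = 0.1875^3 = 0.006592
The M peak is largest (0.536377); scaling to 100 gives 100.00 : 69.23 : 15.98 : 1.23.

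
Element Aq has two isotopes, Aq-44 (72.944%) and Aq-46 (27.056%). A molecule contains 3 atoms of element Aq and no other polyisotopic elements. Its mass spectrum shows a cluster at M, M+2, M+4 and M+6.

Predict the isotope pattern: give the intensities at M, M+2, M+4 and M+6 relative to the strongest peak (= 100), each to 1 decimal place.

89.9 : 100.0 : 37.1 : 4.6

The 3 Aq atoms are independent, so intensities follow the terms of (0.72944 + 0.27056)^3.
P(M) = 0.72944^3 = 0.388122
P(M+2) = 3 × 0.72944^2 × 0.27056^1 = 0.431881
P(M+4) = 3 × 0.72944^1 × 0.27056^2 = 0.160191
P(M+6) = 0.27056^3 = 0.019806
The M+2 peak is largest (0.431881); scaling to 100 gives 89.9 : 100.0 : 37.1 : 4.6.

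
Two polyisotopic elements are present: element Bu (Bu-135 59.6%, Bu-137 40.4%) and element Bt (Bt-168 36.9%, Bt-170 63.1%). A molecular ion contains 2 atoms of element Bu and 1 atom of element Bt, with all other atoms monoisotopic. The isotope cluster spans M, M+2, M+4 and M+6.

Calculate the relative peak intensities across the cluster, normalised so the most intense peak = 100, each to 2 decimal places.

32.62 : 100.00 : 90.61 : 25.63

Element Bu pattern (n=2): 0.355216 : 0.481568 : 0.163216
Element Bt pattern (n=1): 0.3690 : 0.6310
Convolve the two distributions (both contribute in 2-u steps):
  M: 0.355216×0.3690 = 0.131075
  M+2: 0.355216×0.6310 + 0.481568×0.3690 = 0.401840
  M+4: 0.481568×0.6310 + 0.163216×0.3690 = 0.364096
  M+6: 0.163216×0.6310 = 0.102989
Scale to base peak (0.401840) = 100: 32.62 : 100.00 : 90.61 : 25.63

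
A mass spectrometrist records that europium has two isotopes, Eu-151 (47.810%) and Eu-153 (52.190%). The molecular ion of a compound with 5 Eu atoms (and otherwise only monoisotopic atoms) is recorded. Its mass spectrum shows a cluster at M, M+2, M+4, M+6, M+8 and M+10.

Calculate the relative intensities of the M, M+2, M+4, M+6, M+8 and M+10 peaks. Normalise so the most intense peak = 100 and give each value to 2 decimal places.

Expanding (0.47810 + 0.52190)^5:
P(M) = 0.47810^5 = 0.024980
P(M+2) = 5 × 0.47810^4 × 0.52190^1 = 0.136343
P(M+4) = 10 × 0.47810^3 × 0.52190^2 = 0.297667
P(M+6) = 10 × 0.47810^2 × 0.52190^3 = 0.324937
P(M+8) = 5 × 0.47810^1 × 0.52190^4 = 0.177353
P(M+10) = 0.52190^5 = 0.038720
The M+6 peak is largest (0.324937); scaling to 100 gives 7.69 : 41.96 : 91.61 : 100.00 : 54.58 : 11.92.

7.69 : 41.96 : 91.61 : 100.00 : 54.58 : 11.92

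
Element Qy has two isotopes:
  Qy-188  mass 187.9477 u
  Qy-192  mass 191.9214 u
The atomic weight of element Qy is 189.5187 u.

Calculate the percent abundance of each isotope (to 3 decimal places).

With x = fraction of Qy-188 (so Qy-192 is 1 − x):
187.9477·x + 191.9214·(1 − x) = 189.5187
(187.9477 − 191.9214)·x = 189.5187 − 191.9214
x = -2.4027 / -3.9737 = 0.60465 → 60.465% Qy-188, 39.535% Qy-192.

Qy-188: 60.465%, Qy-192: 39.535%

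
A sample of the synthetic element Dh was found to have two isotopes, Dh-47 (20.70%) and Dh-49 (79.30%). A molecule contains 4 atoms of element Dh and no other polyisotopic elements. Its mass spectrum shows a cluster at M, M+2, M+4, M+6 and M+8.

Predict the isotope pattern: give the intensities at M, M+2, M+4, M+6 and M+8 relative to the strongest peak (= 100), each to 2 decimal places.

0.44 : 6.81 : 39.16 : 100.00 : 95.77

Each Dh atom is independently Dh-47 (p = 0.2070) or Dh-49 (q = 0.7930); the cluster is the binomial expansion (p + q)^4.
P(M) = 0.2070^4 = 0.001836
P(M+2) = 4 × 0.2070^3 × 0.7930^1 = 0.028135
P(M+4) = 6 × 0.2070^2 × 0.7930^2 = 0.161673
P(M+6) = 4 × 0.2070^1 × 0.7930^3 = 0.412905
P(M+8) = 0.7930^4 = 0.395451
The M+6 peak is largest (0.412905); scaling to 100 gives 0.44 : 6.81 : 39.16 : 100.00 : 95.77.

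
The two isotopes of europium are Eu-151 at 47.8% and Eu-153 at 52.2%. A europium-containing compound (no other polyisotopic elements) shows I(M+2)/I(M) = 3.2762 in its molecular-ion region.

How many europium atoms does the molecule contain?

The M+2/M ratio from n Eu atoms is n · q/p = n · 0.522/0.478.
n = 3.2762 × 0.478/0.522 = 3.00 ≈ 3

3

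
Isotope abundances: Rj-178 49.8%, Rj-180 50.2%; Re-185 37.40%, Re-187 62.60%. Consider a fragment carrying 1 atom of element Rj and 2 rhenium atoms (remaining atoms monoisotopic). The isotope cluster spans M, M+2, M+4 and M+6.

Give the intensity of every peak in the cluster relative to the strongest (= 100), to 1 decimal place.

Element Rj pattern (n=1): 0.4980 : 0.5020
Rhenium pattern (n=2): 0.139876 : 0.468248 : 0.391876
Convolve the two distributions (both contribute in 2-u steps):
  M: 0.4980×0.139876 = 0.069658
  M+2: 0.4980×0.468248 + 0.5020×0.139876 = 0.303405
  M+4: 0.4980×0.391876 + 0.5020×0.468248 = 0.430215
  M+6: 0.5020×0.391876 = 0.196722
Scale to base peak (0.430215) = 100: 16.2 : 70.5 : 100.0 : 45.7

16.2 : 70.5 : 100.0 : 45.7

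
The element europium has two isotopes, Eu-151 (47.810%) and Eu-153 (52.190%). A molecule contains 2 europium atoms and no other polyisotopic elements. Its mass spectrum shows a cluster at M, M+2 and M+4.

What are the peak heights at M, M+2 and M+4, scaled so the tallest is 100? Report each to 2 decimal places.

45.80 : 100.00 : 54.58

The 2 Eu atoms are independent, so intensities follow the terms of (0.47810 + 0.52190)^2.
P(M) = 0.47810^2 = 0.228580
P(M+2) = 2 × 0.47810^1 × 0.52190^1 = 0.499041
P(M+4) = 0.52190^2 = 0.272380
The M+2 peak is largest (0.499041); scaling to 100 gives 45.80 : 100.00 : 54.58.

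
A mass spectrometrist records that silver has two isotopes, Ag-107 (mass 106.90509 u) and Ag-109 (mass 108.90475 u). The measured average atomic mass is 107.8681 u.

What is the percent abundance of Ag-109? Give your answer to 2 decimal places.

Let x be the fractional abundance of Ag-107; then Ag-109 has abundance 1 − x.
106.90509·x + 108.90475·(1 − x) = 107.8681
(106.90509 − 108.90475)·x = 107.8681 − 108.90475
x = -1.03665 / -1.99966 = 0.51841 → 51.84% Ag-107, 48.16% Ag-109.

48.16%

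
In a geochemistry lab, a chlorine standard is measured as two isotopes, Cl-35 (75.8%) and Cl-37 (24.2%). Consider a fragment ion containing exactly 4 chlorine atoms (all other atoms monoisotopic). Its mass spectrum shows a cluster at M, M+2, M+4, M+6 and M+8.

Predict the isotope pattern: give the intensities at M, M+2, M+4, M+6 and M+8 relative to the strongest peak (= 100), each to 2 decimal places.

78.31 : 100.00 : 47.89 : 10.19 : 0.81

Expanding (0.758 + 0.242)^4:
P(M) = 0.758^4 = 0.330124
P(M+2) = 4 × 0.758^3 × 0.242^1 = 0.421583
P(M+4) = 6 × 0.758^2 × 0.242^2 = 0.201893
P(M+6) = 4 × 0.758^1 × 0.242^3 = 0.042971
P(M+8) = 0.242^4 = 0.003430
The M+2 peak is largest (0.421583); scaling to 100 gives 78.31 : 100.00 : 47.89 : 10.19 : 0.81.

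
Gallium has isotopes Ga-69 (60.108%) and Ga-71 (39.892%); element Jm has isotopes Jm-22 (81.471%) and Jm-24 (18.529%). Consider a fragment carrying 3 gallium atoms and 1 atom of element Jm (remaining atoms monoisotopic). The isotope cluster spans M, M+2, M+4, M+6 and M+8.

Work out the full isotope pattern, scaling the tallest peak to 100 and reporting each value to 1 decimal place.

Gallium pattern (n=3): 0.2171685 : 0.432386 : 0.2869625 : 0.063483
Element Jm pattern (n=1): 0.81471 : 0.18529
Convolve the two distributions (both contribute in 2-u steps):
  M: 0.2171685×0.81471 = 0.176929
  M+2: 0.2171685×0.18529 + 0.432386×0.81471 = 0.392508
  M+4: 0.432386×0.18529 + 0.2869625×0.81471 = 0.313908
  M+6: 0.2869625×0.18529 + 0.063483×0.81471 = 0.104892
  M+8: 0.063483×0.18529 = 0.011763
Scale to base peak (0.392508) = 100: 45.1 : 100.0 : 80.0 : 26.7 : 3.0

45.1 : 100.0 : 80.0 : 26.7 : 3.0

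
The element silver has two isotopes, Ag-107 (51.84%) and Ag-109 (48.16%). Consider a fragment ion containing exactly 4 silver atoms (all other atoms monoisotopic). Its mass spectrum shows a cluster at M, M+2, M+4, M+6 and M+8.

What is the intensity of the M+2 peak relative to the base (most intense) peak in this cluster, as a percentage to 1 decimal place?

Binomial terms of (0.5184 + 0.4816)^4: M 0.0722, M+2 0.2684, M+4 0.3740, M+6 0.2316, M+8 0.0538 → M+4 is the base peak.
P(M+4) = C(4,2) × 0.5184^2 × 0.4816^2 = 6 × 0.26873856 × 0.23193856 = 0.373985 (base)
P(M+2) = C(4,1) × 0.5184^3 × 0.4816^1 = 4 × 0.13931407 × 0.4816 = 0.268375
Relative intensity = 0.268375 / 0.373985 × 100 = 71.8

71.8%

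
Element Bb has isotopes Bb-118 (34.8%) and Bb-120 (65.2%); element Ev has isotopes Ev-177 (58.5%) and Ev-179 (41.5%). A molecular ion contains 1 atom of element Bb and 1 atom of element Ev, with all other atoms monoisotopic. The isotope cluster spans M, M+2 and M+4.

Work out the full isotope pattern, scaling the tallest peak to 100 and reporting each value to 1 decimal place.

Element Bb pattern (n=1): 0.3480 : 0.6520
Element Ev pattern (n=1): 0.5850 : 0.4150
Convolve the two distributions (both contribute in 2-u steps):
  M: 0.3480×0.5850 = 0.203580
  M+2: 0.3480×0.4150 + 0.6520×0.5850 = 0.525840
  M+4: 0.6520×0.4150 = 0.270580
Scale to base peak (0.525840) = 100: 38.7 : 100.0 : 51.5

38.7 : 100.0 : 51.5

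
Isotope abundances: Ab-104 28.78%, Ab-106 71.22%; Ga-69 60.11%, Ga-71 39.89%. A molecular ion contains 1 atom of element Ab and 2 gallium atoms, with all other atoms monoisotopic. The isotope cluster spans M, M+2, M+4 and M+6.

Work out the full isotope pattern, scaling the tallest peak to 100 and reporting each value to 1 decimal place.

26.3 : 100.0 : 98.0 : 28.7

Element Ab pattern (n=1): 0.2878 : 0.7122
Gallium pattern (n=2): 0.36132121 : 0.47955758 : 0.15912121
Convolve the two distributions (both contribute in 2-u steps):
  M: 0.2878×0.36132121 = 0.103988
  M+2: 0.2878×0.47955758 + 0.7122×0.36132121 = 0.395350
  M+4: 0.2878×0.15912121 + 0.7122×0.47955758 = 0.387336
  M+6: 0.7122×0.15912121 = 0.113326
Scale to base peak (0.395350) = 100: 26.3 : 100.0 : 98.0 : 28.7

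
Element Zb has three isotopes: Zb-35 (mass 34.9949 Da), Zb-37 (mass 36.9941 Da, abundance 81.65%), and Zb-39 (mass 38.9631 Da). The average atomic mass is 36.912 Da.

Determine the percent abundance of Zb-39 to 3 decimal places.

7.176%

The remaining 18.35% is split between Zb-35 (fraction x) and Zb-39 (fraction 0.1835 − x).
Substituting: 34.9949x + 38.9631(0.1835 − x) = 6.70631735
(34.9949 − 38.9631)x = -0.4434115  ⇒  x = 0.11174, y = 0.07176
Zb-35: 11.174%, Zb-39: 7.176%.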